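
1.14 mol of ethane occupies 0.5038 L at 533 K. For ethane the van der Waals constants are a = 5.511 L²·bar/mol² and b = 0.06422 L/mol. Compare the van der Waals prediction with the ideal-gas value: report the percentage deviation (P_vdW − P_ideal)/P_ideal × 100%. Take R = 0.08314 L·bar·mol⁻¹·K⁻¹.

Ideal: P_ideal = nRT/V = (1.14)(0.08314)(533)/0.5038 = 100.273 bar
vdW: P = nRT/(V − nb) − a n²/V² = 50.5175/0.430589 − 7.16210/0.253814 = 117.322 − 28.2179 = 89.104 bar
% deviation = (89.104 − 100.273)/100.273 × 100% = -11.14%

-11.14 %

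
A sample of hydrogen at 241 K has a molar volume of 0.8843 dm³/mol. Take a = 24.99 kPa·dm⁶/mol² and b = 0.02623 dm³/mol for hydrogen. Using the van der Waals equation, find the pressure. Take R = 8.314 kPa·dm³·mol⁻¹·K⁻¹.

P = RT/(V_m − b) − a/V_m²
RT/(V_m − b) = (8.314)(241)/(0.8843 − 0.02623) = 2003.7/0.85807 = 2335.1 kPa
a/V_m² = 24.99/(0.8843)² = 31.957 kPa
P = 2335.1 − 31.957 = 2303 kPa

P ≈ 2303 kPa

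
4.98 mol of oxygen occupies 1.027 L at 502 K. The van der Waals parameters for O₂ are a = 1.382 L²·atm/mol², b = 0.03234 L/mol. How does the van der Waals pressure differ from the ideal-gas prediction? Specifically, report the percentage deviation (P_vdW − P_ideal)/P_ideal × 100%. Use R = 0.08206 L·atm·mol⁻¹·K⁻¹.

2.33 %

Ideal: P_ideal = nRT/V = (4.98)(0.08206)(502)/1.027 = 199.753 atm
vdW: P = nRT/(V − nb) − a n²/V² = 205.147/0.865947 − 34.2742/1.05473 = 236.905 − 32.4957 = 204.409 atm
% deviation = (204.409 − 199.753)/199.753 × 100% = 2.33%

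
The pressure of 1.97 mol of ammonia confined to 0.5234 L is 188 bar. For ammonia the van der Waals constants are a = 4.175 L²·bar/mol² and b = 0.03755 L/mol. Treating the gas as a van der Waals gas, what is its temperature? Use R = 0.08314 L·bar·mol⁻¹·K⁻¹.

T ≈ 678.2 K

T = (P + a n²/V²)(V − nb)/(nR)
P + a n²/V² = 188 + (4.175)(1.97)²/(0.5234)² = 247.15 bar
V − nb = 0.5234 − (1.97)(0.03755) = 0.44943 L
T = (247.15)(0.44943)/((1.97)(0.08314)) = 678.2 K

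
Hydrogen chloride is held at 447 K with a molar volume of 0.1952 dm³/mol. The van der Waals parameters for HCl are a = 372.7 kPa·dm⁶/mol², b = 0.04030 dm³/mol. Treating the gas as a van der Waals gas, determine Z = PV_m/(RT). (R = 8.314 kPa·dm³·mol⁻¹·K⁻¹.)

Z ≈ 0.7464

P = RT/(V_m − b) − a/V_m² = (8.314)(447)/(0.1952 − 0.04030) − 372.7/(0.1952)²
  = 3716.4/0.15490 − 9781.4 = 23992 − 9781.4 = 14211 kPa
Z = PV_m/(RT) = (14211)(0.1952)/((8.314)(447)) = 2774.0/3716.4 = 0.7464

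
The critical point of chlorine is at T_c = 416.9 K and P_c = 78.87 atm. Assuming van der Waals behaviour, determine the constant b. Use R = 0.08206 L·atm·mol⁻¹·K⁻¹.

b ≈ 0.05422 L/mol

From T_c = 8a/(27Rb) and P_c = a/(27b²): b = R T_c/(8 P_c).
b = (0.08206)(416.9)/(8×78.87) = 34.211/630.96 = 0.05422 L/mol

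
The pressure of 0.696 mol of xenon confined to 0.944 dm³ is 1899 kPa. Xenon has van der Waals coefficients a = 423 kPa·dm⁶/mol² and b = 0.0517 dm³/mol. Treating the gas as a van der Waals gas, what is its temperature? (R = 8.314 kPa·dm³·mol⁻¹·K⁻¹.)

T ≈ 334.1 K

T = (P + a n²/V²)(V − nb)/(nR)
P + a n²/V² = 1899 + (423)(0.696)²/(0.944)² = 2128.9 kPa
V − nb = 0.944 − (0.696)(0.0517) = 0.90802 dm³
T = (2128.9)(0.90802)/((0.696)(8.314)) = 334.1 K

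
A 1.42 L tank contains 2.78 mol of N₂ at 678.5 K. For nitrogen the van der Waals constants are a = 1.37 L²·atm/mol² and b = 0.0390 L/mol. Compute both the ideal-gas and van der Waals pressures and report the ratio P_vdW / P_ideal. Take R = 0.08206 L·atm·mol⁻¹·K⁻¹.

Ideal: P_ideal = nRT/V = (2.78)(0.08206)(678.5)/1.42 = 109.003 atm
vdW: P = nRT/(V − nb) − a n²/V² = 154.784/1.31158 − 10.5879/2.01640 = 118.013 − 5.25089 = 112.762 atm
Ratio = 112.762/109.003 = 1.034

P_vdW / P_ideal ≈ 1.034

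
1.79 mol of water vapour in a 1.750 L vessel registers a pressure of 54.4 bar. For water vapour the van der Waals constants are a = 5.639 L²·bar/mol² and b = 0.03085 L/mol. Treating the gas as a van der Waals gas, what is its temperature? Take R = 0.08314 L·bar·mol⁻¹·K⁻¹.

T = (P + a n²/V²)(V − nb)/(nR)
P + a n²/V² = 54.4 + (5.639)(1.79)²/(1.750)² = 60.300 bar
V − nb = 1.750 − (1.79)(0.03085) = 1.6948 L
T = (60.300)(1.6948)/((1.79)(0.08314)) = 686.7 K

T ≈ 686.7 K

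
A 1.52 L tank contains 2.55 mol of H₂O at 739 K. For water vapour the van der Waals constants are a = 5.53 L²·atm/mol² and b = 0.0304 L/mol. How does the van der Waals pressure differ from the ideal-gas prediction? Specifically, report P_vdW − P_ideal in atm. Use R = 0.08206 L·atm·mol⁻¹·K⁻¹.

ΔP ≈ -10.10 atm

Ideal: P_ideal = nRT/V = (2.55)(0.08206)(739)/1.52 = 101.736 atm
vdW: P = nRT/(V − nb) − a n²/V² = 154.638/1.44248 − 35.9588/2.31040 = 107.203 − 15.5639 = 91.639 atm
ΔP = 91.639 − 101.736 = -10.10 atm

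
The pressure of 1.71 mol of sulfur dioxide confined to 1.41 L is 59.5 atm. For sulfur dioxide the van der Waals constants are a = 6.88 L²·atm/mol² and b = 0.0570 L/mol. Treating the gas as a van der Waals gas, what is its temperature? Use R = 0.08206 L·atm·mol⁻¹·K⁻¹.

T ≈ 651.2 K

T = (P + a n²/V²)(V − nb)/(nR)
P + a n²/V² = 59.5 + (6.88)(1.71)²/(1.41)² = 69.619 atm
V − nb = 1.41 − (1.71)(0.0570) = 1.3125 L
T = (69.619)(1.3125)/((1.71)(0.08206)) = 651.2 K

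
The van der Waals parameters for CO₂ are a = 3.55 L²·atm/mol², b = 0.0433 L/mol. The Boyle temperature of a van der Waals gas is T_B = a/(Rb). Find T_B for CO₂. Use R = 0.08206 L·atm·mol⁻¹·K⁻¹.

T_B ≈ 999.1 K

For a van der Waals gas the second virial coefficient B₂ = b − a/(RT) vanishes at T_B = a/(Rb).
T_B = 3.55/(0.08206×0.0433) = 3.55/0.0035532 = 999.1 K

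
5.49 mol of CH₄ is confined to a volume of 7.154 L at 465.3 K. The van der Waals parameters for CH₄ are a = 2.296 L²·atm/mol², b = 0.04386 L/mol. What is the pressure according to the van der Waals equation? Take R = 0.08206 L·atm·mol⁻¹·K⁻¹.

P = nRT/(V − nb) − a n²/V²
nRT/(V − nb) = (5.49)(0.08206)(465.3)/(7.154 − 5.49×0.04386) = 209.62/6.9132 = 30.322 atm
a n²/V² = (2.296)(5.49)²/(7.154)² = 1.3521 atm
P = 30.322 − 1.3521 = 28.97 atm

P ≈ 28.97 atm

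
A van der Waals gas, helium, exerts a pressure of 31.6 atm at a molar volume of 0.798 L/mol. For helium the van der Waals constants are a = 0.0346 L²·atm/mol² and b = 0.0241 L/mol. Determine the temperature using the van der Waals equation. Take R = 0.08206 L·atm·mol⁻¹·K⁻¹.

T = (P + a/V_m²)(V_m − b)/R
P + a/V_m² = 31.6 + 0.0346/(0.798)² = 31.654 atm
V_m − b = 0.798 − 0.0241 = 0.77390 L/mol
T = (31.654)(0.77390)/0.08206 = 298.5 K

T ≈ 298.5 K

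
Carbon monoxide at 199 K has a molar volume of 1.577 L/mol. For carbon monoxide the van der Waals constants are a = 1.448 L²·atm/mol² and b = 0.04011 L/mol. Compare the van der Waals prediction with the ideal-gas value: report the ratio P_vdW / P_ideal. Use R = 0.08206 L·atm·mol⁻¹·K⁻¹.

Ideal: P_ideal = RT/V_m = (0.08206)(199)/1.577 = 10.3551 atm
vdW: P = RT/(V_m − b) − a/V_m² = 16.3299/1.53689 − 1.448/2.48693 = 10.6253 − 0.582244 = 10.0431 atm
Ratio = 10.0431/10.3551 = 0.9699

P_vdW / P_ideal ≈ 0.9699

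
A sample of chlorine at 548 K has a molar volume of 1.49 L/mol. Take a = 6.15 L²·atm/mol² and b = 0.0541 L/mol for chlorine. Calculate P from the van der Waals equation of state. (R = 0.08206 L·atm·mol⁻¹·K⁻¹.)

P = RT/(V_m − b) − a/V_m²
RT/(V_m − b) = (0.08206)(548)/(1.49 − 0.0541) = 44.969/1.4359 = 31.318 atm
a/V_m² = 6.15/(1.49)² = 2.7701 atm
P = 31.318 − 2.7701 = 28.55 atm

P ≈ 28.55 atm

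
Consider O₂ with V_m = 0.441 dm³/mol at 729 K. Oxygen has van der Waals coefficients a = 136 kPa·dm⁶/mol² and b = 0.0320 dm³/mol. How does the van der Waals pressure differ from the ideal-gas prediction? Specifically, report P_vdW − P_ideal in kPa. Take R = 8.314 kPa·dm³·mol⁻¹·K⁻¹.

ΔP ≈ 376 kPa

Ideal: P_ideal = RT/V_m = (8.314)(729)/0.441 = 13743.6 kPa
vdW: P = RT/(V_m − b) − a/V_m² = 6060.91/0.409000 − 136/0.194481 = 14818.9 − 699.297 = 14119.6 kPa
ΔP = 14119.6 − 13743.6 = 376 kPa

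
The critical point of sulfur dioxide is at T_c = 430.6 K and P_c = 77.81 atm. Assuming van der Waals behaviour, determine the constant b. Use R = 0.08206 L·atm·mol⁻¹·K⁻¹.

b ≈ 0.05676 L/mol

From T_c = 8a/(27Rb) and P_c = a/(27b²): b = R T_c/(8 P_c).
b = (0.08206)(430.6)/(8×77.81) = 35.335/622.48 = 0.05676 L/mol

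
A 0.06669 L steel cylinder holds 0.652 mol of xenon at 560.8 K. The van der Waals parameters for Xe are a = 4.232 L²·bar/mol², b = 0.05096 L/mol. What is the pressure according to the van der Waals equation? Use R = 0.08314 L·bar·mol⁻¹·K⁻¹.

P ≈ 503.9 bar

P = nRT/(V − nb) − a n²/V²
nRT/(V − nb) = (0.652)(0.08314)(560.8)/(0.06669 − 0.652×0.05096) = 30.399/0.033464 = 908.41 bar
a n²/V² = (4.232)(0.652)²/(0.06669)² = 404.50 bar
P = 908.41 − 404.50 = 503.9 bar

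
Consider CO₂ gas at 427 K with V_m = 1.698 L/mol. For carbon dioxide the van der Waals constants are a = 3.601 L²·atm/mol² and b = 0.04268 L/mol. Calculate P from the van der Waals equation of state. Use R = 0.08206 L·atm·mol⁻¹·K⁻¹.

P = RT/(V_m − b) − a/V_m²
RT/(V_m − b) = (0.08206)(427)/(1.698 − 0.04268) = 35.040/1.6553 = 21.168 atm
a/V_m² = 3.601/(1.698)² = 1.2490 atm
P = 21.168 − 1.2490 = 19.92 atm

P ≈ 19.92 atm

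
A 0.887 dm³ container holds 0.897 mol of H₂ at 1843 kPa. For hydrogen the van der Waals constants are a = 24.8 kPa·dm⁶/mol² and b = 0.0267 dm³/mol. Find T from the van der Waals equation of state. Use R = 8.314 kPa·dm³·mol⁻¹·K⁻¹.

T ≈ 216.2 K

T = (P + a n²/V²)(V − nb)/(nR)
P + a n²/V² = 1843 + (24.8)(0.897)²/(0.887)² = 1868.4 kPa
V − nb = 0.887 − (0.897)(0.0267) = 0.86305 dm³
T = (1868.4)(0.86305)/((0.897)(8.314)) = 216.2 K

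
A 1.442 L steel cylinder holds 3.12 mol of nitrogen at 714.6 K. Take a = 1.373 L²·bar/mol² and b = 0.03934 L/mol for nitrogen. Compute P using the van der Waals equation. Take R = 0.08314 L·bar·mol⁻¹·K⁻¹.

P ≈ 134.1 bar

P = nRT/(V − nb) − a n²/V²
nRT/(V − nb) = (3.12)(0.08314)(714.6)/(1.442 − 3.12×0.03934) = 185.36/1.3193 = 140.50 bar
a n²/V² = (1.373)(3.12)²/(1.442)² = 6.4276 bar
P = 140.50 − 6.4276 = 134.1 bar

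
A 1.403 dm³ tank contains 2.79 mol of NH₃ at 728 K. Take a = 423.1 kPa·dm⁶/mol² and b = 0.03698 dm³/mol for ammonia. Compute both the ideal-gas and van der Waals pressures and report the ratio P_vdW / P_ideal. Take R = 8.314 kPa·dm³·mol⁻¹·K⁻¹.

Ideal: P_ideal = nRT/V = (2.79)(8.314)(728)/1.403 = 12036.2 kPa
vdW: P = nRT/(V − nb) − a n²/V² = 16886.7/1.29983 − 3293.45/1.96841 = 12991.5 − 1673.15 = 11318.4 kPa
Ratio = 11318.4/12036.2 = 0.9404

P_vdW / P_ideal ≈ 0.9404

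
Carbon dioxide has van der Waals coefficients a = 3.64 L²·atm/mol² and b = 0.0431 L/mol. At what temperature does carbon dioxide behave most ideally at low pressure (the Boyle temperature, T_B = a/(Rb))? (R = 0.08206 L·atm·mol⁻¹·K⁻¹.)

T_B ≈ 1029 K

For a van der Waals gas the second virial coefficient B₂ = b − a/(RT) vanishes at T_B = a/(Rb).
T_B = 3.64/(0.08206×0.0431) = 3.64/0.0035368 = 1029 K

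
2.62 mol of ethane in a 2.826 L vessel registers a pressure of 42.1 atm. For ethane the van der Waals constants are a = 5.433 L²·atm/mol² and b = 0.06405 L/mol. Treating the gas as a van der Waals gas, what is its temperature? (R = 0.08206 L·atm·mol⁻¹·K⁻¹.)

T = (P + a n²/V²)(V − nb)/(nR)
P + a n²/V² = 42.1 + (5.433)(2.62)²/(2.826)² = 46.770 atm
V − nb = 2.826 − (2.62)(0.06405) = 2.6582 L
T = (46.770)(2.6582)/((2.62)(0.08206)) = 578.3 K

T ≈ 578.3 K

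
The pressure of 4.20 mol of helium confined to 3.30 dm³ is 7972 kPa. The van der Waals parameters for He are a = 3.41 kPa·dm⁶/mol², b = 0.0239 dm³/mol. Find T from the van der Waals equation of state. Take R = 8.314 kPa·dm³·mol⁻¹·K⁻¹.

T = (P + a n²/V²)(V − nb)/(nR)
P + a n²/V² = 7972 + (3.41)(4.20)²/(3.30)² = 7977.5 kPa
V − nb = 3.30 − (4.20)(0.0239) = 3.1996 dm³
T = (7977.5)(3.1996)/((4.20)(8.314)) = 731.0 K

T ≈ 731.0 K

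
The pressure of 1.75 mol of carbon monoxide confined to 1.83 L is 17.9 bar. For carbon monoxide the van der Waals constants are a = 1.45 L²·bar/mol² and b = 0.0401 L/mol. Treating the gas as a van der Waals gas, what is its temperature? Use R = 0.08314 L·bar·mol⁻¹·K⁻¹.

T ≈ 232.5 K

T = (P + a n²/V²)(V − nb)/(nR)
P + a n²/V² = 17.9 + (1.45)(1.75)²/(1.83)² = 19.226 bar
V − nb = 1.83 − (1.75)(0.0401) = 1.7598 L
T = (19.226)(1.7598)/((1.75)(0.08314)) = 232.5 K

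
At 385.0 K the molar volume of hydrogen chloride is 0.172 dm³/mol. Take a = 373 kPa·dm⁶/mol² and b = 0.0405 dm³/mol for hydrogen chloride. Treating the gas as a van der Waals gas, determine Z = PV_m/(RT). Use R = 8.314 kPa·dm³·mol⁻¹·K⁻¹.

Z ≈ 0.6305

P = RT/(V_m − b) − a/V_m² = (8.314)(385.0)/(0.172 − 0.0405) − 373/(0.172)²
  = 3200.9/0.13150 − 12608 = 24341 − 12608 = 11733 kPa
Z = PV_m/(RT) = (11733)(0.172)/((8.314)(385.0)) = 2018.1/3200.9 = 0.6305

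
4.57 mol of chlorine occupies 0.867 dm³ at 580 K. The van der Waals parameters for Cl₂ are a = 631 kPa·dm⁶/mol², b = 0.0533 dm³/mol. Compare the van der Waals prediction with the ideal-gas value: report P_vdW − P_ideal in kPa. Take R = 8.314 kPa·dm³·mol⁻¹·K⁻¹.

Ideal: P_ideal = nRT/V = (4.57)(8.314)(580)/0.867 = 25417.6 kPa
vdW: P = nRT/(V − nb) − a n²/V² = 22037.1/0.623419 − 13178.4/0.751689 = 35348.8 − 17531.7 = 17817.1 kPa
ΔP = 17817.1 − 25417.6 = -7601 kPa

ΔP ≈ -7601 kPa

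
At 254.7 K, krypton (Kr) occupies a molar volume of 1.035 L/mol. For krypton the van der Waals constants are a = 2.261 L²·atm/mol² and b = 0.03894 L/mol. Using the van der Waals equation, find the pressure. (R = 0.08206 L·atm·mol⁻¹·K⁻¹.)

P ≈ 18.87 atm

P = RT/(V_m − b) − a/V_m²
RT/(V_m − b) = (0.08206)(254.7)/(1.035 − 0.03894) = 20.901/0.99606 = 20.984 atm
a/V_m² = 2.261/(1.035)² = 2.1107 atm
P = 20.984 − 2.1107 = 18.87 atm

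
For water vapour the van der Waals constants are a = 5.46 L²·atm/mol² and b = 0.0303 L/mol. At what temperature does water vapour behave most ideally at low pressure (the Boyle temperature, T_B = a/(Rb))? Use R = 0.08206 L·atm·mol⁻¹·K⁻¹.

T_B ≈ 2196 K

For a van der Waals gas the second virial coefficient B₂ = b − a/(RT) vanishes at T_B = a/(Rb).
T_B = 5.46/(0.08206×0.0303) = 5.46/0.0024864 = 2196 K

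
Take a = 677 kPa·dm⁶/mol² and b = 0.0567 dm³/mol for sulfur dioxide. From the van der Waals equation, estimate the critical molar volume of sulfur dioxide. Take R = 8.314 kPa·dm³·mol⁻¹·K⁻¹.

V_m,c ≈ 0.1701 dm³/mol

For a van der Waals gas, V_m,c = 3b.
V_m,c = 3×0.0567 = 0.1701 dm³/mol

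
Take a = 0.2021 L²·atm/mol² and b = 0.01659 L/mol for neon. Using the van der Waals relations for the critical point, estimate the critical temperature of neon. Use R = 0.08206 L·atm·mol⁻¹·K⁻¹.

For a van der Waals gas, T_c = 8a/(27Rb).
T_c = 8×0.2021/(27×0.08206×0.01659) = 1.6168/0.036757 = 43.99 K

T_c ≈ 43.99 K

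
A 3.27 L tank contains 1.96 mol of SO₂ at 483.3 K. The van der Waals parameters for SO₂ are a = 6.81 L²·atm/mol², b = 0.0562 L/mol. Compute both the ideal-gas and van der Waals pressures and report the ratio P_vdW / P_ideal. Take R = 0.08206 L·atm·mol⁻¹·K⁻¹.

P_vdW / P_ideal ≈ 0.9319

Ideal: P_ideal = nRT/V = (1.96)(0.08206)(483.3)/3.27 = 23.7715 atm
vdW: P = nRT/(V − nb) − a n²/V² = 77.7328/3.15985 − 26.1613/10.6929 = 24.6002 − 2.44660 = 22.1536 atm
Ratio = 22.1536/23.7715 = 0.9319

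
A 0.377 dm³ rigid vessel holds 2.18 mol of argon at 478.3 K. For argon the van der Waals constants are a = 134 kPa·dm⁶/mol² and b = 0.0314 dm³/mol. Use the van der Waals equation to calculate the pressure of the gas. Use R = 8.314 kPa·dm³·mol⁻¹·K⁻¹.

P ≈ 23615 kPa

P = nRT/(V − nb) − a n²/V²
nRT/(V − nb) = (2.18)(8.314)(478.3)/(0.377 − 2.18×0.0314) = 8669.0/0.30855 = 28096 kPa
a n²/V² = (134)(2.18)²/(0.377)² = 4480.6 kPa
P = 28096 − 4480.6 = 23615 kPa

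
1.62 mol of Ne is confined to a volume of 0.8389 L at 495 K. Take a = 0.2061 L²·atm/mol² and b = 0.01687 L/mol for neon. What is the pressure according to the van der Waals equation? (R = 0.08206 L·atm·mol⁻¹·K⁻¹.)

P ≈ 80.31 atm

P = nRT/(V − nb) − a n²/V²
nRT/(V − nb) = (1.62)(0.08206)(495)/(0.8389 − 1.62×0.01687) = 65.804/0.81157 = 81.082 atm
a n²/V² = (0.2061)(1.62)²/(0.8389)² = 0.76858 atm
P = 81.082 − 0.76858 = 80.31 atm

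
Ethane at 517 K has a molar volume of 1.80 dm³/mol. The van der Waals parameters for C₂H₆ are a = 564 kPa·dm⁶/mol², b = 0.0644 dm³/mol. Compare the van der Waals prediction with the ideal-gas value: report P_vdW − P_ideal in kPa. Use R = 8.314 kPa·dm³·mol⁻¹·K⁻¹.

ΔP ≈ -85.5 kPa

Ideal: P_ideal = RT/V_m = (8.314)(517)/1.80 = 2387.97 kPa
vdW: P = RT/(V_m − b) − a/V_m² = 4298.34/1.73560 − 564/3.24000 = 2476.57 − 174.074 = 2302.50 kPa
ΔP = 2302.50 − 2387.97 = -85.5 kPa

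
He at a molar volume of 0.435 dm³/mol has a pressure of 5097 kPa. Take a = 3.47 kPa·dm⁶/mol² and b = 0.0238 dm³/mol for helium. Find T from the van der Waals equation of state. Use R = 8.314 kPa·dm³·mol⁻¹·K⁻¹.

T = (P + a/V_m²)(V_m − b)/R
P + a/V_m² = 5097 + 3.47/(0.435)² = 5115.3 kPa
V_m − b = 0.435 − 0.0238 = 0.41120 dm³/mol
T = (5115.3)(0.41120)/8.314 = 253.0 K

T ≈ 253.0 K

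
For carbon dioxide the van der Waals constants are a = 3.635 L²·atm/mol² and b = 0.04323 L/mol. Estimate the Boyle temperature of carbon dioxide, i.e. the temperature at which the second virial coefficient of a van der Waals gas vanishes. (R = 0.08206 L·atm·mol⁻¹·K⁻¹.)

For a van der Waals gas the second virial coefficient B₂ = b − a/(RT) vanishes at T_B = a/(Rb).
T_B = 3.635/(0.08206×0.04323) = 3.635/0.0035475 = 1025 K

T_B ≈ 1025 K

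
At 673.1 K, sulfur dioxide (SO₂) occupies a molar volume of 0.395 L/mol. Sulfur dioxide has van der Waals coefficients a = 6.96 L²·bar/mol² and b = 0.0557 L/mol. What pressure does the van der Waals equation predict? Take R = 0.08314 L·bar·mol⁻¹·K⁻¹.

P ≈ 120.3 bar

P = RT/(V_m − b) − a/V_m²
RT/(V_m − b) = (0.08314)(673.1)/(0.395 − 0.0557) = 55.962/0.33930 = 164.93 bar
a/V_m² = 6.96/(0.395)² = 44.608 bar
P = 164.93 − 44.608 = 120.3 bar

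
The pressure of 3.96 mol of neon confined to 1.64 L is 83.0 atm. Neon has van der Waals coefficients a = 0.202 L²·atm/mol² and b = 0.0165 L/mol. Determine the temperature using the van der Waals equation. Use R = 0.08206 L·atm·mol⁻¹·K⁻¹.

T = (P + a n²/V²)(V − nb)/(nR)
P + a n²/V² = 83.0 + (0.202)(3.96)²/(1.64)² = 84.178 atm
V − nb = 1.64 − (3.96)(0.0165) = 1.5747 L
T = (84.178)(1.5747)/((3.96)(0.08206)) = 407.9 K

T ≈ 407.9 K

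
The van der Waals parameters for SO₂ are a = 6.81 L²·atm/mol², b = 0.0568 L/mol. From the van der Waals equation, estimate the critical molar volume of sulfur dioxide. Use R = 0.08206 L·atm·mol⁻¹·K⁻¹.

For a van der Waals gas, V_m,c = 3b.
V_m,c = 3×0.0568 = 0.1704 L/mol

V_m,c ≈ 0.1704 L/mol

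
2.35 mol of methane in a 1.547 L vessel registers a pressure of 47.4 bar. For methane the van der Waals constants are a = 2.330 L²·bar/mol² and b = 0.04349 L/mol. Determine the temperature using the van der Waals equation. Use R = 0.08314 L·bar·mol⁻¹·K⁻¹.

T = (P + a n²/V²)(V − nb)/(nR)
P + a n²/V² = 47.4 + (2.330)(2.35)²/(1.547)² = 52.777 bar
V − nb = 1.547 − (2.35)(0.04349) = 1.4448 L
T = (52.777)(1.4448)/((2.35)(0.08314)) = 390.3 K

T ≈ 390.3 K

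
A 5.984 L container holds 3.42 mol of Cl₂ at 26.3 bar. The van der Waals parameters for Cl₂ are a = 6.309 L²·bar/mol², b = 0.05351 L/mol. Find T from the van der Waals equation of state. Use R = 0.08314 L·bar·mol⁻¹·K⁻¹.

T = (P + a n²/V²)(V − nb)/(nR)
P + a n²/V² = 26.3 + (6.309)(3.42)²/(5.984)² = 28.361 bar
V − nb = 5.984 − (3.42)(0.05351) = 5.8010 L
T = (28.361)(5.8010)/((3.42)(0.08314)) = 578.6 K

T ≈ 578.6 K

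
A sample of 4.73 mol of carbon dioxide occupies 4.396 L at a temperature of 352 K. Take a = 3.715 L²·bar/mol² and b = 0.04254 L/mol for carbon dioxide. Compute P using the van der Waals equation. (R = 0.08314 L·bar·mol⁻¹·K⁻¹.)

P ≈ 28.70 bar

P = nRT/(V − nb) − a n²/V²
nRT/(V − nb) = (4.73)(0.08314)(352)/(4.396 − 4.73×0.04254) = 138.42/4.1948 = 32.998 bar
a n²/V² = (3.715)(4.73)²/(4.396)² = 4.3010 bar
P = 32.998 − 4.3010 = 28.70 bar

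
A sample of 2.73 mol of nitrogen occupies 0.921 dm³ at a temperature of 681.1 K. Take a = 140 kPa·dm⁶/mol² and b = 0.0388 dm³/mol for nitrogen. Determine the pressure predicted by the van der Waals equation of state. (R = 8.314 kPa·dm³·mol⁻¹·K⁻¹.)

P = nRT/(V − nb) − a n²/V²
nRT/(V − nb) = (2.73)(8.314)(681.1)/(0.921 − 2.73×0.0388) = 15459/0.81508 = 18966 kPa
a n²/V² = (140)(2.73)²/(0.921)² = 1230.1 kPa
P = 18966 − 1230.1 = 17736 kPa

P ≈ 17736 kPa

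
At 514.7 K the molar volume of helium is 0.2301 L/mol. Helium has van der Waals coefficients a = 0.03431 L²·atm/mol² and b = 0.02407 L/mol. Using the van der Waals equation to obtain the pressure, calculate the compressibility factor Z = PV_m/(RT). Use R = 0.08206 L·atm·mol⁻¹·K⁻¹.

Z ≈ 1.113

P = RT/(V_m − b) − a/V_m² = (0.08206)(514.7)/(0.2301 − 0.02407) − 0.03431/(0.2301)²
  = 42.236/0.20603 − 0.64802 = 205.00 − 0.64802 = 204.35 atm
Z = PV_m/(RT) = (204.35)(0.2301)/((0.08206)(514.7)) = 47.021/42.236 = 1.113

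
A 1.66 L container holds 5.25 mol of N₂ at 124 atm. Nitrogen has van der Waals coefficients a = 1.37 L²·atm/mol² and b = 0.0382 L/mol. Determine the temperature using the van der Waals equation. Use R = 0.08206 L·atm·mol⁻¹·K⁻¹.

T ≈ 466.5 K

T = (P + a n²/V²)(V − nb)/(nR)
P + a n²/V² = 124 + (1.37)(5.25)²/(1.66)² = 137.70 atm
V − nb = 1.66 − (5.25)(0.0382) = 1.4595 L
T = (137.70)(1.4595)/((5.25)(0.08206)) = 466.5 K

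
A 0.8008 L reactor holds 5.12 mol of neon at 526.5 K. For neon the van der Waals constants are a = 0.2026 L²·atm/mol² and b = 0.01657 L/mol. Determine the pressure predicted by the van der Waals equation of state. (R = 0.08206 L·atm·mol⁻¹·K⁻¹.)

P ≈ 300.7 atm

P = nRT/(V − nb) − a n²/V²
nRT/(V − nb) = (5.12)(0.08206)(526.5)/(0.8008 − 5.12×0.01657) = 221.21/0.71596 = 308.97 atm
a n²/V² = (0.2026)(5.12)²/(0.8008)² = 8.2819 atm
P = 308.97 − 8.2819 = 300.7 atm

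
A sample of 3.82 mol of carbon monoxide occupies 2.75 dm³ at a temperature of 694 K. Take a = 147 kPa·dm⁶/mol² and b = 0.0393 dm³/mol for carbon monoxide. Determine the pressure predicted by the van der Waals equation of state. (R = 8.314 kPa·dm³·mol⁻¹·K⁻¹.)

P = nRT/(V − nb) − a n²/V²
nRT/(V − nb) = (3.82)(8.314)(694)/(2.75 − 3.82×0.0393) = 22041/2.5999 = 8477.6 kPa
a n²/V² = (147)(3.82)²/(2.75)² = 283.65 kPa
P = 8477.6 − 283.65 = 8194 kPa

P ≈ 8194 kPa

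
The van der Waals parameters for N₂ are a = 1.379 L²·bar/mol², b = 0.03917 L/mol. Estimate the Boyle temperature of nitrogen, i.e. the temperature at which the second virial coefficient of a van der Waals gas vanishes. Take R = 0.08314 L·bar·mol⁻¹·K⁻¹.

For a van der Waals gas the second virial coefficient B₂ = b − a/(RT) vanishes at T_B = a/(Rb).
T_B = 1.379/(0.08314×0.03917) = 1.379/0.0032566 = 423.4 K

T_B ≈ 423.4 K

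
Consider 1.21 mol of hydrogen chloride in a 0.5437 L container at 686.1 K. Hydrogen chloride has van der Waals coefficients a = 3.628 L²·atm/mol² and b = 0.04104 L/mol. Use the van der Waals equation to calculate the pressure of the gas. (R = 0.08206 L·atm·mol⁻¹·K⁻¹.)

P ≈ 119.9 atm

P = nRT/(V − nb) − a n²/V²
nRT/(V − nb) = (1.21)(0.08206)(686.1)/(0.5437 − 1.21×0.04104) = 68.125/0.49404 = 137.89 atm
a n²/V² = (3.628)(1.21)²/(0.5437)² = 17.969 atm
P = 137.89 − 17.969 = 119.9 atm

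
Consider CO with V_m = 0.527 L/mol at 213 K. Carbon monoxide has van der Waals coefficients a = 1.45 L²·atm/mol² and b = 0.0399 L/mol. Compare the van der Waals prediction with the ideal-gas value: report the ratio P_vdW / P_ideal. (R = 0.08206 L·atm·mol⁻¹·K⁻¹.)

P_vdW / P_ideal ≈ 0.9245

Ideal: P_ideal = RT/V_m = (0.08206)(213)/0.527 = 33.1666 atm
vdW: P = RT/(V_m − b) − a/V_m² = 17.4788/0.487100 − 1.45/0.277729 = 35.8834 − 5.22092 = 30.6625 atm
Ratio = 30.6625/33.1666 = 0.9245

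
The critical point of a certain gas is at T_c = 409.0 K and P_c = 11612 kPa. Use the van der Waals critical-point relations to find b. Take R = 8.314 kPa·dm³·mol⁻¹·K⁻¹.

From T_c = 8a/(27Rb) and P_c = a/(27b²): b = R T_c/(8 P_c).
b = (8.314)(409.0)/(8×11612) = 3400.4/92896 = 0.03660 dm³/mol

b ≈ 0.03660 dm³/mol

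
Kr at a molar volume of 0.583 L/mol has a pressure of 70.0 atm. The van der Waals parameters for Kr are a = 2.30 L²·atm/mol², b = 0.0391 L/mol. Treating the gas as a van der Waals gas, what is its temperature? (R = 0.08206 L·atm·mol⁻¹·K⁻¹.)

T ≈ 508.8 K

T = (P + a/V_m²)(V_m − b)/R
P + a/V_m² = 70.0 + 2.30/(0.583)² = 76.767 atm
V_m − b = 0.583 − 0.0391 = 0.54390 L/mol
T = (76.767)(0.54390)/0.08206 = 508.8 K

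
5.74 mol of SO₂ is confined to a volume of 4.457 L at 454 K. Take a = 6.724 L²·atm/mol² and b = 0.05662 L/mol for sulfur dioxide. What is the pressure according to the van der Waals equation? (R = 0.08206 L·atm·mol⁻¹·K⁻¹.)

P = nRT/(V − nb) − a n²/V²
nRT/(V − nb) = (5.74)(0.08206)(454)/(4.457 − 5.74×0.05662) = 213.85/4.1320 = 51.755 atm
a n²/V² = (6.724)(5.74)²/(4.457)² = 11.152 atm
P = 51.755 − 11.152 = 40.60 atm

P ≈ 40.60 atm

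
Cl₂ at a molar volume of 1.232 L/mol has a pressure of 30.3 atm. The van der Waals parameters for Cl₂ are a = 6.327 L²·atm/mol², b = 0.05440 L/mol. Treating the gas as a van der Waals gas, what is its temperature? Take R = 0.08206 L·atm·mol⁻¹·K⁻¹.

T ≈ 494.6 K

T = (P + a/V_m²)(V_m − b)/R
P + a/V_m² = 30.3 + 6.327/(1.232)² = 34.468 atm
V_m − b = 1.232 − 0.05440 = 1.1776 L/mol
T = (34.468)(1.1776)/0.08206 = 494.6 K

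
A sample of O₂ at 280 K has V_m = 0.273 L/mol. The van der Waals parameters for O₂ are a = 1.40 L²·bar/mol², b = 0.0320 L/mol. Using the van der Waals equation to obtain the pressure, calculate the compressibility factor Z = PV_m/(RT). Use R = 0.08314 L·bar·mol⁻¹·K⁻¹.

Z ≈ 0.9125

P = RT/(V_m − b) − a/V_m² = (0.08314)(280)/(0.273 − 0.0320) − 1.40/(0.273)²
  = 23.279/0.24100 − 18.785 = 96.593 − 18.785 = 77.808 bar
Z = PV_m/(RT) = (77.808)(0.273)/((0.08314)(280)) = 21.242/23.279 = 0.9125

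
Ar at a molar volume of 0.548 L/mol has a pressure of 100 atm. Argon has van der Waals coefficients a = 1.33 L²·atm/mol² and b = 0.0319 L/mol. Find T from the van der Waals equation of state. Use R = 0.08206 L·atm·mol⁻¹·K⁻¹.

T = (P + a/V_m²)(V_m − b)/R
P + a/V_m² = 100 + 1.33/(0.548)² = 104.43 atm
V_m − b = 0.548 − 0.0319 = 0.51610 L/mol
T = (104.43)(0.51610)/0.08206 = 656.8 K

T ≈ 656.8 K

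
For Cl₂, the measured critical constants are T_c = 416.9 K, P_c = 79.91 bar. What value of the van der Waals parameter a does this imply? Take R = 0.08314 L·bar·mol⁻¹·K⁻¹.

From T_c = 8a/(27Rb) and P_c = a/(27b²): a = 27 R² T_c²/(64 P_c).
a = 27×(0.08314)²×(416.9)²/(64×79.91) = 32438/5114.2 = 6.343 L²·bar/mol²

a ≈ 6.343 L²·bar/mol²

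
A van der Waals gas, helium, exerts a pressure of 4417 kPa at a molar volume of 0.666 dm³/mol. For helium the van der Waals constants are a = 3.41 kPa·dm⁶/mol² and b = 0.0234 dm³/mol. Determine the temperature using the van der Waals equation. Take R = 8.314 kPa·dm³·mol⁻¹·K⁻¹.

T ≈ 342.0 K

T = (P + a/V_m²)(V_m − b)/R
P + a/V_m² = 4417 + 3.41/(0.666)² = 4424.7 kPa
V_m − b = 0.666 − 0.0234 = 0.64260 dm³/mol
T = (4424.7)(0.64260)/8.314 = 342.0 K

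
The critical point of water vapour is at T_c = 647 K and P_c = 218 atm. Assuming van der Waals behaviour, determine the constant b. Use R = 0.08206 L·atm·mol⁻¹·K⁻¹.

From T_c = 8a/(27Rb) and P_c = a/(27b²): b = R T_c/(8 P_c).
b = (0.08206)(647)/(8×218) = 53.093/1744.0 = 0.03044 L/mol

b ≈ 0.03044 L/mol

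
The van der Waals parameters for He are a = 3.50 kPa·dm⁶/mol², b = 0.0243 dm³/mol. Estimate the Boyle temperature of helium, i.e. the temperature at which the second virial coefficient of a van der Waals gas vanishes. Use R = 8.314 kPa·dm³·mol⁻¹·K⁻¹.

T_B ≈ 17.32 K

For a van der Waals gas the second virial coefficient B₂ = b − a/(RT) vanishes at T_B = a/(Rb).
T_B = 3.50/(8.314×0.0243) = 3.50/0.20203 = 17.32 K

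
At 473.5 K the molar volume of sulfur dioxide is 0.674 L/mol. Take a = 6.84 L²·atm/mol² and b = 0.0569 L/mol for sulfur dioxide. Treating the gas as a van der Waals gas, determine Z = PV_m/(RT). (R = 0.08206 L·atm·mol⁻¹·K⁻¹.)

Z ≈ 0.8310

P = RT/(V_m − b) − a/V_m² = (0.08206)(473.5)/(0.674 − 0.0569) − 6.84/(0.674)²
  = 38.855/0.61710 − 15.057 = 62.964 − 15.057 = 47.907 atm
Z = PV_m/(RT) = (47.907)(0.674)/((0.08206)(473.5)) = 32.289/38.855 = 0.8310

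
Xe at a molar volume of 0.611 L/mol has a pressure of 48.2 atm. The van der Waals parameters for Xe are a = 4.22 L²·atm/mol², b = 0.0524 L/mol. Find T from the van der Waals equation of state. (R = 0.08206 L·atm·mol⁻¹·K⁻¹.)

T = (P + a/V_m²)(V_m − b)/R
P + a/V_m² = 48.2 + 4.22/(0.611)² = 59.504 atm
V_m − b = 0.611 − 0.0524 = 0.55860 L/mol
T = (59.504)(0.55860)/0.08206 = 405.1 K

T ≈ 405.1 K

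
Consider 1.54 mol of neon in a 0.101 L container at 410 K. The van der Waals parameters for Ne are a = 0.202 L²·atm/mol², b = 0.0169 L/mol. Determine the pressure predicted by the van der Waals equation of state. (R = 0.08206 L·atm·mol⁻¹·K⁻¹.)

P = nRT/(V − nb) − a n²/V²
nRT/(V − nb) = (1.54)(0.08206)(410)/(0.101 − 1.54×0.0169) = 51.813/0.074974 = 691.08 atm
a n²/V² = (0.202)(1.54)²/(0.101)² = 46.962 atm
P = 691.08 − 46.962 = 644.1 atm

P ≈ 644.1 atm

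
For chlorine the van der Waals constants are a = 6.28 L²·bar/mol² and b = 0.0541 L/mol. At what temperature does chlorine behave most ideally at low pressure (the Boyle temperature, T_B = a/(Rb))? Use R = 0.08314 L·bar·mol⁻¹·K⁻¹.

For a van der Waals gas the second virial coefficient B₂ = b − a/(RT) vanishes at T_B = a/(Rb).
T_B = 6.28/(0.08314×0.0541) = 6.28/0.0044979 = 1396 K

T_B ≈ 1396 K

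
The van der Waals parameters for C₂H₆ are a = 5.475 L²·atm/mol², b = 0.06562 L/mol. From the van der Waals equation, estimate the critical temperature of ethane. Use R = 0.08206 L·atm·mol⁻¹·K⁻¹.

For a van der Waals gas, T_c = 8a/(27Rb).
T_c = 8×5.475/(27×0.08206×0.06562) = 43.800/0.14539 = 301.3 K

T_c ≈ 301.3 K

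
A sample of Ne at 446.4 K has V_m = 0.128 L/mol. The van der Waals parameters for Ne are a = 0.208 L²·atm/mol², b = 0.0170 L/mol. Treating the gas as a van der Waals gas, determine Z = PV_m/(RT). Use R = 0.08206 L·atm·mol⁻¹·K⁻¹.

Z ≈ 1.109

P = RT/(V_m − b) − a/V_m² = (0.08206)(446.4)/(0.128 − 0.0170) − 0.208/(0.128)²
  = 36.632/0.11100 − 12.695 = 330.02 − 12.695 = 317.33 atm
Z = PV_m/(RT) = (317.33)(0.128)/((0.08206)(446.4)) = 40.618/36.632 = 1.109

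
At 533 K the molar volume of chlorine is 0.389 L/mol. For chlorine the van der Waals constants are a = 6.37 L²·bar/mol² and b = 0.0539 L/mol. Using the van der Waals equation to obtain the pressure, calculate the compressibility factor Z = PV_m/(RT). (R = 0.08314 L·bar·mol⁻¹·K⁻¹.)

Z ≈ 0.7913

P = RT/(V_m − b) − a/V_m² = (0.08314)(533)/(0.389 − 0.0539) − 6.37/(0.389)²
  = 44.314/0.33510 − 42.096 = 132.24 − 42.096 = 90.14 bar
Z = PV_m/(RT) = (90.14)(0.389)/((0.08314)(533)) = 35.064/44.314 = 0.7913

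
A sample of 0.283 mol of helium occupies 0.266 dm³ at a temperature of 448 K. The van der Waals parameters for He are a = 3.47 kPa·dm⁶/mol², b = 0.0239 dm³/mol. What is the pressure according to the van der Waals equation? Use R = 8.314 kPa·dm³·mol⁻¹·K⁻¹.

P ≈ 4062 kPa

P = nRT/(V − nb) − a n²/V²
nRT/(V − nb) = (0.283)(8.314)(448)/(0.266 − 0.283×0.0239) = 1054.1/0.25924 = 4066.1 kPa
a n²/V² = (3.47)(0.283)²/(0.266)² = 3.9277 kPa
P = 4066.1 − 3.9277 = 4062 kPa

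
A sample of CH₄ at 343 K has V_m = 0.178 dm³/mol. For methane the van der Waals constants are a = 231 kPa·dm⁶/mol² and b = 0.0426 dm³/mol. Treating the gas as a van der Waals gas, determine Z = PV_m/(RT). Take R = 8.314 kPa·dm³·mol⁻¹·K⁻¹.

Z ≈ 0.8595

P = RT/(V_m − b) − a/V_m² = (8.314)(343)/(0.178 − 0.0426) − 231/(0.178)²
  = 2851.7/0.13540 − 7290.7 = 21061 − 7290.7 = 13770 kPa
Z = PV_m/(RT) = (13770)(0.178)/((8.314)(343)) = 2451.1/2851.7 = 0.8595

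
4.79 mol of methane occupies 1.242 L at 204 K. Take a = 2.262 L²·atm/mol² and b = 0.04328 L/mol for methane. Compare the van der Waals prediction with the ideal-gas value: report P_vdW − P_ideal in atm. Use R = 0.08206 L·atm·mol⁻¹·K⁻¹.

ΔP ≈ -20.71 atm

Ideal: P_ideal = nRT/V = (4.79)(0.08206)(204)/1.242 = 64.5618 atm
vdW: P = nRT/(V − nb) − a n²/V² = 80.1857/1.03469 − 51.8996/1.54256 = 77.4973 − 33.6451 = 43.8522 atm
ΔP = 43.8522 − 64.5618 = -20.71 atm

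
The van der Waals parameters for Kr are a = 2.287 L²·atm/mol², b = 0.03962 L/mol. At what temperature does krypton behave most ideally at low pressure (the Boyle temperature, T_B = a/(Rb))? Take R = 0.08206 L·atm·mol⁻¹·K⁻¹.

T_B ≈ 703.4 K

For a van der Waals gas the second virial coefficient B₂ = b − a/(RT) vanishes at T_B = a/(Rb).
T_B = 2.287/(0.08206×0.03962) = 2.287/0.0032512 = 703.4 K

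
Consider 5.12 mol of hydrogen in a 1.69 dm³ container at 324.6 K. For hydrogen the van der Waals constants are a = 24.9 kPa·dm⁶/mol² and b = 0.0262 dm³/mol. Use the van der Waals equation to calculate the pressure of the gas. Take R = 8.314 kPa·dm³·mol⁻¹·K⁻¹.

P ≈ 8652 kPa

P = nRT/(V − nb) − a n²/V²
nRT/(V − nb) = (5.12)(8.314)(324.6)/(1.69 − 5.12×0.0262) = 13817/1.5559 = 8880.4 kPa
a n²/V² = (24.9)(5.12)²/(1.69)² = 228.54 kPa
P = 8880.4 − 228.54 = 8652 kPa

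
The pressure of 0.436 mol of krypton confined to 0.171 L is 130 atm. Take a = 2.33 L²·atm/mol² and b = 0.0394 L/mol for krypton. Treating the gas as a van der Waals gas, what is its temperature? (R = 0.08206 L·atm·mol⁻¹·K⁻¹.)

T = (P + a n²/V²)(V − nb)/(nR)
P + a n²/V² = 130 + (2.33)(0.436)²/(0.171)² = 145.15 atm
V − nb = 0.171 − (0.436)(0.0394) = 0.15382 L
T = (145.15)(0.15382)/((0.436)(0.08206)) = 624.0 K

T ≈ 624.0 K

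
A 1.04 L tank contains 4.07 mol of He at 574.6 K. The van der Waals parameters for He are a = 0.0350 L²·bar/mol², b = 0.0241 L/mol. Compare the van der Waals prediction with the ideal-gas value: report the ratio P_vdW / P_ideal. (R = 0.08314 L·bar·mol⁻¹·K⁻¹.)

P_vdW / P_ideal ≈ 1.101

Ideal: P_ideal = nRT/V = (4.07)(0.08314)(574.6)/1.04 = 186.955 bar
vdW: P = nRT/(V − nb) − a n²/V² = 194.433/0.941913 − 0.579772/1.08160 = 206.424 − 0.536032 = 205.888 bar
Ratio = 205.888/186.955 = 1.101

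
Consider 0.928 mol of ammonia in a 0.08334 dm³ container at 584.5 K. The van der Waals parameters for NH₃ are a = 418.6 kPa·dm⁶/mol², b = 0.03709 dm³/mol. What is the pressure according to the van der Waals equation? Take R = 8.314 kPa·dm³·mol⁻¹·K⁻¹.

P ≈ 40281 kPa

P = nRT/(V − nb) − a n²/V²
nRT/(V − nb) = (0.928)(8.314)(584.5)/(0.08334 − 0.928×0.03709) = 4509.6/0.048920 = 92183 kPa
a n²/V² = (418.6)(0.928)²/(0.08334)² = 51902 kPa
P = 92183 − 51902 = 40281 kPa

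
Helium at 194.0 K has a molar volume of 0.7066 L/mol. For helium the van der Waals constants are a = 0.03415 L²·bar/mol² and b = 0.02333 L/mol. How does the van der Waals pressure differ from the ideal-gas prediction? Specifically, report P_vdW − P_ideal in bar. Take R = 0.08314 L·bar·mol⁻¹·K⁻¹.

Ideal: P_ideal = RT/V_m = (0.08314)(194.0)/0.7066 = 22.8264 bar
vdW: P = RT/(V_m − b) − a/V_m² = 16.1292/0.683270 − 0.03415/0.499284 = 23.6059 − 0.0683979 = 23.5375 bar
ΔP = 23.5375 − 22.8264 = 0.711 bar

ΔP ≈ 0.711 bar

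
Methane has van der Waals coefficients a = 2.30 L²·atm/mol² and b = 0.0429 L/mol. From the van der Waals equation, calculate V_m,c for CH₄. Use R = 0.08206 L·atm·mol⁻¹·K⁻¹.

V_m,c ≈ 0.1287 L/mol

For a van der Waals gas, V_m,c = 3b.
V_m,c = 3×0.0429 = 0.1287 L/mol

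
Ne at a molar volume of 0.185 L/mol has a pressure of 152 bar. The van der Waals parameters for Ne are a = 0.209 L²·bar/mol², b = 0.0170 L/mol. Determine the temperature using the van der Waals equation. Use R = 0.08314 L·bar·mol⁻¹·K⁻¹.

T = (P + a/V_m²)(V_m − b)/R
P + a/V_m² = 152 + 0.209/(0.185)² = 158.11 bar
V_m − b = 0.185 − 0.0170 = 0.16800 L/mol
T = (158.11)(0.16800)/0.08314 = 319.5 K

T ≈ 319.5 K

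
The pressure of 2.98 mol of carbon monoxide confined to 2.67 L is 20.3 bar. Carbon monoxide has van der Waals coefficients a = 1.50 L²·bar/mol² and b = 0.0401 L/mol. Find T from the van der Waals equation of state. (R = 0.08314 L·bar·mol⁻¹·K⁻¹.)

T ≈ 228.2 K

T = (P + a n²/V²)(V − nb)/(nR)
P + a n²/V² = 20.3 + (1.50)(2.98)²/(2.67)² = 22.169 bar
V − nb = 2.67 − (2.98)(0.0401) = 2.5505 L
T = (22.169)(2.5505)/((2.98)(0.08314)) = 228.2 K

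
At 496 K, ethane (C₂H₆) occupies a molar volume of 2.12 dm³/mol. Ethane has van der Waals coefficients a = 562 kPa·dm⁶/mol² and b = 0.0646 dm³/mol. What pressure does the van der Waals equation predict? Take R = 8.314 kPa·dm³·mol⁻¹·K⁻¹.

P = RT/(V_m − b) − a/V_m²
RT/(V_m − b) = (8.314)(496)/(2.12 − 0.0646) = 4123.7/2.0554 = 2006.3 kPa
a/V_m² = 562/(2.12)² = 125.04 kPa
P = 2006.3 − 125.04 = 1881 kPa

P ≈ 1881 kPa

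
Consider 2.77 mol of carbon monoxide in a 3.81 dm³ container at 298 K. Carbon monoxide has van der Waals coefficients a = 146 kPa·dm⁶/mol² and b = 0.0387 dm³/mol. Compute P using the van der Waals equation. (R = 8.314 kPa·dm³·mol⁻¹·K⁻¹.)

P ≈ 1776 kPa

P = nRT/(V − nb) − a n²/V²
nRT/(V − nb) = (2.77)(8.314)(298)/(3.81 − 2.77×0.0387) = 6862.9/3.7028 = 1853.4 kPa
a n²/V² = (146)(2.77)²/(3.81)² = 77.172 kPa
P = 1853.4 − 77.172 = 1776 kPa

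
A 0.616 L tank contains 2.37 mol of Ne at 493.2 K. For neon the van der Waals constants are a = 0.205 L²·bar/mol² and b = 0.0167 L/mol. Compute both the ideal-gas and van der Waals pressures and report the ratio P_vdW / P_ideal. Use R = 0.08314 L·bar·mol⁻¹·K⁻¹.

P_vdW / P_ideal ≈ 1.049

Ideal: P_ideal = nRT/V = (2.37)(0.08314)(493.2)/0.616 = 157.761 bar
vdW: P = nRT/(V − nb) − a n²/V² = 97.1810/0.576421 − 1.15146/0.379456 = 168.594 − 3.03450 = 165.560 bar
Ratio = 165.560/157.761 = 1.049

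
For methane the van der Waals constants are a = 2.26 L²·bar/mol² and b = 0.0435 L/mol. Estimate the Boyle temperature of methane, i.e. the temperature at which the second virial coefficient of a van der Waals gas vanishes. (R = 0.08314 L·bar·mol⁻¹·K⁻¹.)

For a van der Waals gas the second virial coefficient B₂ = b − a/(RT) vanishes at T_B = a/(Rb).
T_B = 2.26/(0.08314×0.0435) = 2.26/0.0036166 = 624.9 K

T_B ≈ 624.9 K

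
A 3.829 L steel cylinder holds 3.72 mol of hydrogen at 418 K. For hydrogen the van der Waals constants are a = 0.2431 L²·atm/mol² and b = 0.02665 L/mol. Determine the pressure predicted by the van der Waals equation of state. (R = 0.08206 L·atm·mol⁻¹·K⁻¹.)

P = nRT/(V − nb) − a n²/V²
nRT/(V − nb) = (3.72)(0.08206)(418)/(3.829 − 3.72×0.02665) = 127.60/3.7299 = 34.210 atm
a n²/V² = (0.2431)(3.72)²/(3.829)² = 0.22946 atm
P = 34.210 − 0.22946 = 33.98 atm

P ≈ 33.98 atm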